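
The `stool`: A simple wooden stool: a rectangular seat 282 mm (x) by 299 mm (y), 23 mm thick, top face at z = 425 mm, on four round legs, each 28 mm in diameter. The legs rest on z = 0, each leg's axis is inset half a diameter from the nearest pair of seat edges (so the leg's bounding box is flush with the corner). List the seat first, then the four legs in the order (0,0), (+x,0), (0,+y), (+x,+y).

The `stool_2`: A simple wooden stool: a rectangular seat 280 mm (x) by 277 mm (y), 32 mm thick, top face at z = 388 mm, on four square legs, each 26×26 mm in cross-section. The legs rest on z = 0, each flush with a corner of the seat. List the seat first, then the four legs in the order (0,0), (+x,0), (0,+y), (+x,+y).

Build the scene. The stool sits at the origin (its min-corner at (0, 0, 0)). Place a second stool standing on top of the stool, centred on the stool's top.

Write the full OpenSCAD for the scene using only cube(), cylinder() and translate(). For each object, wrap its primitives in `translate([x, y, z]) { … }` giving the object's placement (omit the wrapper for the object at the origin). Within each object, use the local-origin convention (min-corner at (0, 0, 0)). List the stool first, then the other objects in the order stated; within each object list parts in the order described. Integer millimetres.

translate([0, 0, 402]) cube([282, 299, 23]);
translate([14, 14, 0]) cylinder(h = 402, r = 14);
translate([268, 14, 0]) cylinder(h = 402, r = 14);
translate([14, 285, 0]) cylinder(h = 402, r = 14);
translate([268, 285, 0]) cylinder(h = 402, r = 14);
translate([1, 11, 425]) {
  translate([0, 0, 356]) cube([280, 277, 32]);
  cube([26, 26, 356]);
  translate([254, 0, 0]) cube([26, 26, 356]);
  translate([0, 251, 0]) cube([26, 26, 356]);
  translate([254, 251, 0]) cube([26, 26, 356]);
}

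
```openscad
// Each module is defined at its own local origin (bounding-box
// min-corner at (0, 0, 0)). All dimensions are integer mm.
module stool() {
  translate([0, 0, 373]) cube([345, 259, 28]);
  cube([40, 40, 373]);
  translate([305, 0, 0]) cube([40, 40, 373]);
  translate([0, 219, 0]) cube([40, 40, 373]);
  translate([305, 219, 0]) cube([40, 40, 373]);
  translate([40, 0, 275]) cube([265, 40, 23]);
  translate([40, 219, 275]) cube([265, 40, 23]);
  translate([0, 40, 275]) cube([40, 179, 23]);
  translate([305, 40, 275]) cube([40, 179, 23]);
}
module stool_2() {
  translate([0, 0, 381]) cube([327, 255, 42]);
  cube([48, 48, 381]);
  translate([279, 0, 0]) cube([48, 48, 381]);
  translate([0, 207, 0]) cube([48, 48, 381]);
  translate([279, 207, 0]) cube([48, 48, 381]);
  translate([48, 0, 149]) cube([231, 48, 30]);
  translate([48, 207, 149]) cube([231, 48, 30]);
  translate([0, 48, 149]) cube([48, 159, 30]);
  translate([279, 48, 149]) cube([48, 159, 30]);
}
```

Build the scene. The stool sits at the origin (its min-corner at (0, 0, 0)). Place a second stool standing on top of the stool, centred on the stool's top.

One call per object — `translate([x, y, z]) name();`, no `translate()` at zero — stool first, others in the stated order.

stool();
translate([9, 2, 401]) stool_2();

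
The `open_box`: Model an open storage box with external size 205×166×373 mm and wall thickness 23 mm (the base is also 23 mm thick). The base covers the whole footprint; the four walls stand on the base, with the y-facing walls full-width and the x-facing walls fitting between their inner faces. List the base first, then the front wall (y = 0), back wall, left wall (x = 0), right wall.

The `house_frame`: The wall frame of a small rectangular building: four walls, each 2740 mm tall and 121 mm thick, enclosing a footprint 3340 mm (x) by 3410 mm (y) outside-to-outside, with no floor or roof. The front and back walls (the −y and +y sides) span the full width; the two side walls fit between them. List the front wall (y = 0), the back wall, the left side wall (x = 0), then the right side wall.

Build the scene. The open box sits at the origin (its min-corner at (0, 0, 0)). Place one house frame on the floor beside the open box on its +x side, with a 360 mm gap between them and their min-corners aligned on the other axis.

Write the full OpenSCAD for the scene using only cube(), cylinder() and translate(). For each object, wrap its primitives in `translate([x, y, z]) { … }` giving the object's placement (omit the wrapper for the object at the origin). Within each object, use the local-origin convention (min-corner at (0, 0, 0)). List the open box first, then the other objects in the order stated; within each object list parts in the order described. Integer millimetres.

cube([205, 166, 23]);
translate([0, 0, 23]) cube([205, 23, 350]);
translate([0, 143, 23]) cube([205, 23, 350]);
translate([0, 23, 23]) cube([23, 120, 350]);
translate([182, 23, 23]) cube([23, 120, 350]);
translate([565, 0, 0]) {
  cube([3340, 121, 2740]);
  translate([0, 3289, 0]) cube([3340, 121, 2740]);
  translate([0, 121, 0]) cube([121, 3168, 2740]);
  translate([3219, 121, 0]) cube([121, 3168, 2740]);
}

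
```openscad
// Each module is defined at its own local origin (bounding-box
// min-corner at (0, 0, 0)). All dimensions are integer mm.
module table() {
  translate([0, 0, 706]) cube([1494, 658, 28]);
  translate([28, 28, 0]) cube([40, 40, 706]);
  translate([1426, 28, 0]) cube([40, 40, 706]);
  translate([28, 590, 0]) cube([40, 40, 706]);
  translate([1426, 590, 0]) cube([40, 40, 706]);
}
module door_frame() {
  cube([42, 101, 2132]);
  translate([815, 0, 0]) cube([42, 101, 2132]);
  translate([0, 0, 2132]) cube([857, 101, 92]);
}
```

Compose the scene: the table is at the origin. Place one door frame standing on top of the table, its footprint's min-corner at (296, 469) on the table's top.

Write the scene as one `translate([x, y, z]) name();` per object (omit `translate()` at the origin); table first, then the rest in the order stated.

table();
translate([296, 469, 734]) door_frame();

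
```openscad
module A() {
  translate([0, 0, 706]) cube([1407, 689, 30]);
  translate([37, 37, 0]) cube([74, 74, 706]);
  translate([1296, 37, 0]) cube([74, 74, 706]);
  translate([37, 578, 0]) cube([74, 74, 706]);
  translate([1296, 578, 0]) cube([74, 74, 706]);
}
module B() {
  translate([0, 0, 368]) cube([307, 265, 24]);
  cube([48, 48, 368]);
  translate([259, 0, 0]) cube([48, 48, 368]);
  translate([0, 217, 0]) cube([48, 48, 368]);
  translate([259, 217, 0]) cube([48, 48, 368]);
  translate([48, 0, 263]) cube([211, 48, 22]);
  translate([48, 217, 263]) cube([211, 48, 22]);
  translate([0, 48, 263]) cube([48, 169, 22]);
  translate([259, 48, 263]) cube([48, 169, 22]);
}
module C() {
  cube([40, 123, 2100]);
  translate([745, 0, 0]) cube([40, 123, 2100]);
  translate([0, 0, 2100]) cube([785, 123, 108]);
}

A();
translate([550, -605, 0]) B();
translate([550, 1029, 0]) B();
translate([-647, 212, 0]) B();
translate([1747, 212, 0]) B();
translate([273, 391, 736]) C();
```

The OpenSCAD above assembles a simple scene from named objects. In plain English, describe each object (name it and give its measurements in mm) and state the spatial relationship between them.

A is a table with a 1407×689 mm rectangular top, 30 mm thick, top surface at z = 736 mm, supported by four 74×74 mm square legs, each inset 37 mm from the nearest pair of top edges, running from the floor.

B is a four-legged stool. The seat is 307×265 mm, 24 mm thick, top at z = 392 mm. It stands on four square legs, each 48×48 mm in cross-section, from z = 0 to the seat underside, each flush with a corner of the seat. Four stretchers, 48 mm wide and 22 mm tall, connect adjacent legs with their undersides at z = 263 mm, each running between the inner faces of the legs it joins and aligned with the legs' outer faces on the other axis.

C is a rectangular door frame: two vertical jambs of 40×123 mm section, 2100 mm tall, with a clear opening 705 mm wide between their inner faces. A header 108 mm tall and 123 mm deep lies on top of the jambs and spans the full outside width.

Four stools sit around the table at the −y, +y, −x, +x sides. The door frame is on top of the table.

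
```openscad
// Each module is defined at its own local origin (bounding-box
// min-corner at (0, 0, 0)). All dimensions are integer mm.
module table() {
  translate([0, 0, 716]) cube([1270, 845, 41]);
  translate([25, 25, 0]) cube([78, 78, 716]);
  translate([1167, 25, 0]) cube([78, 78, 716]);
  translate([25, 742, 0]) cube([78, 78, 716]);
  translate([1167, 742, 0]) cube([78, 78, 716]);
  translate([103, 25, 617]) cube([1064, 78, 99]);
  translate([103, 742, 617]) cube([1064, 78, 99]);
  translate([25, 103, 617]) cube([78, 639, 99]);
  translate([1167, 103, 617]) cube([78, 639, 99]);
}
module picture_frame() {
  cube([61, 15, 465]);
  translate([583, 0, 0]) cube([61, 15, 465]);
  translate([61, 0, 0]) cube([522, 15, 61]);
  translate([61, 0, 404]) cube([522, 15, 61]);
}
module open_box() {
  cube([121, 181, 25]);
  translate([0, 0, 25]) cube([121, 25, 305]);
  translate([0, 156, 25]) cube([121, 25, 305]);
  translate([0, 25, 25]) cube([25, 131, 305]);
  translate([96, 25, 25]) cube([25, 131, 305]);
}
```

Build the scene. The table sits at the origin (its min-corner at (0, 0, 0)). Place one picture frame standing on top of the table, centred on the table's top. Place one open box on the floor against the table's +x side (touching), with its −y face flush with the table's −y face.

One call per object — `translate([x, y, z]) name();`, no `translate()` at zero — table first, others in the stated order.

table();
translate([313, 415, 757]) picture_frame();
translate([1270, 0, 0]) open_box();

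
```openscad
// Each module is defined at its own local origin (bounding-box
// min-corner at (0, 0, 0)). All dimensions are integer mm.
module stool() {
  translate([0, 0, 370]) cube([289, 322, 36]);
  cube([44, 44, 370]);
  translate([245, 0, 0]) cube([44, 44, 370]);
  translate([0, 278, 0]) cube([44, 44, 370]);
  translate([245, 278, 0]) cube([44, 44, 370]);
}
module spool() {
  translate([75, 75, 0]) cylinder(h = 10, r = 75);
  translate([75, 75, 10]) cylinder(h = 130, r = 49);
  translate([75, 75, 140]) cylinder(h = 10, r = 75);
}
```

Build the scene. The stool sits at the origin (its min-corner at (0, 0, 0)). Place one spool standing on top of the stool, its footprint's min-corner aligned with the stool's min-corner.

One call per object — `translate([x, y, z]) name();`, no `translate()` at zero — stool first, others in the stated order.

stool();
translate([0, 0, 406]) spool();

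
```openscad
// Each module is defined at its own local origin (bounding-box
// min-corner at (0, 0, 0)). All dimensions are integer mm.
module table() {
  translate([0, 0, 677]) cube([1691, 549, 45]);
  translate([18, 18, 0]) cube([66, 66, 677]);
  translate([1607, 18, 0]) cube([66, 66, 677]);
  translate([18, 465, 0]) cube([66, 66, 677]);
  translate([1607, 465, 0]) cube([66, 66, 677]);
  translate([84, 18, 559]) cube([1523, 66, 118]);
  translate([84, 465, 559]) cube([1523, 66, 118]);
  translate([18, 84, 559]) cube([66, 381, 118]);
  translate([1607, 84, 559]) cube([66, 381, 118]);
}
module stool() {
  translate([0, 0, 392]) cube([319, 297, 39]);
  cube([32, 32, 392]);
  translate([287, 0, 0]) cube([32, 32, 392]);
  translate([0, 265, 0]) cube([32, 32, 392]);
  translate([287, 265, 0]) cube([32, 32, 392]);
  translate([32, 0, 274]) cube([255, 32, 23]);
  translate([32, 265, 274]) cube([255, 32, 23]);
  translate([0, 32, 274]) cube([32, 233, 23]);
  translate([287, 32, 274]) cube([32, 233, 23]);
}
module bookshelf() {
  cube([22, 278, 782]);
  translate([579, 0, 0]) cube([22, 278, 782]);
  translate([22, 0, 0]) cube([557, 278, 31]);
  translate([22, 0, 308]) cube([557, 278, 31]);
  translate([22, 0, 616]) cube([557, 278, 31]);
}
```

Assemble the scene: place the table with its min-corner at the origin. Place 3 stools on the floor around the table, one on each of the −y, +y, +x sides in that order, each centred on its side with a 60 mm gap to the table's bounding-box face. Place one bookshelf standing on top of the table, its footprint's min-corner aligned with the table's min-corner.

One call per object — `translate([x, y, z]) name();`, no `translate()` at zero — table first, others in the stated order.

table();
translate([686, -357, 0]) stool();
translate([686, 609, 0]) stool();
translate([1751, 126, 0]) stool();
translate([0, 0, 722]) bookshelf();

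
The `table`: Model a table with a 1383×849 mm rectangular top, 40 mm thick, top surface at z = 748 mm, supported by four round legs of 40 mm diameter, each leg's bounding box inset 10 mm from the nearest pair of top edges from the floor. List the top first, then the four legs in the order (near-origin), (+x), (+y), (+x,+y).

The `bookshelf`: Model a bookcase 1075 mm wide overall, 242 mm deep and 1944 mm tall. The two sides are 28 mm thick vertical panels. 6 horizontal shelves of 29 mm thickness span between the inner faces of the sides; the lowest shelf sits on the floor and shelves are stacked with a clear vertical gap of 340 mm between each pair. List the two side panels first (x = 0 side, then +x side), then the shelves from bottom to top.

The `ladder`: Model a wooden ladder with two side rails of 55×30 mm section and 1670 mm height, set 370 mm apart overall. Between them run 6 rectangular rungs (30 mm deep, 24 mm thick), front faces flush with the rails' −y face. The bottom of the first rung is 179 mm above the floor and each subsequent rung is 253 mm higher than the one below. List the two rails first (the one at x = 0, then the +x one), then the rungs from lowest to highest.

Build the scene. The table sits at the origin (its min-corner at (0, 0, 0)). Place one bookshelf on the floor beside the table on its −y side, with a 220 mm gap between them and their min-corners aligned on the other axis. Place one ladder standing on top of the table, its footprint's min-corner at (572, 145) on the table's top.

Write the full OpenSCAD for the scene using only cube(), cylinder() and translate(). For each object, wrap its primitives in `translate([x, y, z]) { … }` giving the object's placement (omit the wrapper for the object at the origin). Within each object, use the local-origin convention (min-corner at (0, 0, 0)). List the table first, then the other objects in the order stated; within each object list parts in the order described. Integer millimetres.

translate([0, 0, 708]) cube([1383, 849, 40]);
translate([30, 30, 0]) cylinder(h = 708, r = 20);
translate([1353, 30, 0]) cylinder(h = 708, r = 20);
translate([30, 819, 0]) cylinder(h = 708, r = 20);
translate([1353, 819, 0]) cylinder(h = 708, r = 20);
translate([0, -462, 0]) {
  cube([28, 242, 1944]);
  translate([1047, 0, 0]) cube([28, 242, 1944]);
  translate([28, 0, 0]) cube([1019, 242, 29]);
  translate([28, 0, 369]) cube([1019, 242, 29]);
  translate([28, 0, 738]) cube([1019, 242, 29]);
  translate([28, 0, 1107]) cube([1019, 242, 29]);
  translate([28, 0, 1476]) cube([1019, 242, 29]);
  translate([28, 0, 1845]) cube([1019, 242, 29]);
}
translate([572, 145, 748]) {
  cube([55, 30, 1670]);
  translate([315, 0, 0]) cube([55, 30, 1670]);
  translate([55, 0, 179]) cube([260, 30, 24]);
  translate([55, 0, 432]) cube([260, 30, 24]);
  translate([55, 0, 685]) cube([260, 30, 24]);
  translate([55, 0, 938]) cube([260, 30, 24]);
  translate([55, 0, 1191]) cube([260, 30, 24]);
  translate([55, 0, 1444]) cube([260, 30, 24]);
}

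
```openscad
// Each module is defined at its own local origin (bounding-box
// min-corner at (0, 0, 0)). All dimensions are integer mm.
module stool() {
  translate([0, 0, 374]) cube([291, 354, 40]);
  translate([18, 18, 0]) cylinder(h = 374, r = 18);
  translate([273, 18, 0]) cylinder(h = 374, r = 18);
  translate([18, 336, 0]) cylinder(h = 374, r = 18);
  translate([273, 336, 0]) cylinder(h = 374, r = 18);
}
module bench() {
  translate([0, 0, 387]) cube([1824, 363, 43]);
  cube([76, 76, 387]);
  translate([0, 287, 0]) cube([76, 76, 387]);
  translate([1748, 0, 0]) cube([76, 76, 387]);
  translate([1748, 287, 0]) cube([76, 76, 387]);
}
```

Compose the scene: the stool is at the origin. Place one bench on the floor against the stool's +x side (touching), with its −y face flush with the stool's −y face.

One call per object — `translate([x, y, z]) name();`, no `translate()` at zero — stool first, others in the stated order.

stool();
translate([291, 0, 0]) bench();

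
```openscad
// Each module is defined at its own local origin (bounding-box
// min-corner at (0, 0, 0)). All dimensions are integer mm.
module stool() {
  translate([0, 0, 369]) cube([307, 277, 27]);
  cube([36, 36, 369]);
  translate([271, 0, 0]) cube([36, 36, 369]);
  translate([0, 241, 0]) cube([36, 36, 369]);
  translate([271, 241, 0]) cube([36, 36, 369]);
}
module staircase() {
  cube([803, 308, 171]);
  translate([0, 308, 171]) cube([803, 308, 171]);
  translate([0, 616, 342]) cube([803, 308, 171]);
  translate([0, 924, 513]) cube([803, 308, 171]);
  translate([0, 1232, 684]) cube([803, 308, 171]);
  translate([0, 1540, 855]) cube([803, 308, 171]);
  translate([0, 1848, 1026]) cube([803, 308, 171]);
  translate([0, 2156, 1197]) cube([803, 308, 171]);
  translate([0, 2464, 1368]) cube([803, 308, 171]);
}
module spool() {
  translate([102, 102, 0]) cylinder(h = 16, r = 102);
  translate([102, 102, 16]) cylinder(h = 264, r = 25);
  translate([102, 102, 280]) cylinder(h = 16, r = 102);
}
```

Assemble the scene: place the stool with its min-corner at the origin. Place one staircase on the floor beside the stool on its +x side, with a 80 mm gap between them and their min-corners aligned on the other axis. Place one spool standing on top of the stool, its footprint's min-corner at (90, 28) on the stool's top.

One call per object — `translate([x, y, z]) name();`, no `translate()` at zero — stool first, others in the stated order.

stool();
translate([387, 0, 0]) staircase();
translate([90, 28, 396]) spool();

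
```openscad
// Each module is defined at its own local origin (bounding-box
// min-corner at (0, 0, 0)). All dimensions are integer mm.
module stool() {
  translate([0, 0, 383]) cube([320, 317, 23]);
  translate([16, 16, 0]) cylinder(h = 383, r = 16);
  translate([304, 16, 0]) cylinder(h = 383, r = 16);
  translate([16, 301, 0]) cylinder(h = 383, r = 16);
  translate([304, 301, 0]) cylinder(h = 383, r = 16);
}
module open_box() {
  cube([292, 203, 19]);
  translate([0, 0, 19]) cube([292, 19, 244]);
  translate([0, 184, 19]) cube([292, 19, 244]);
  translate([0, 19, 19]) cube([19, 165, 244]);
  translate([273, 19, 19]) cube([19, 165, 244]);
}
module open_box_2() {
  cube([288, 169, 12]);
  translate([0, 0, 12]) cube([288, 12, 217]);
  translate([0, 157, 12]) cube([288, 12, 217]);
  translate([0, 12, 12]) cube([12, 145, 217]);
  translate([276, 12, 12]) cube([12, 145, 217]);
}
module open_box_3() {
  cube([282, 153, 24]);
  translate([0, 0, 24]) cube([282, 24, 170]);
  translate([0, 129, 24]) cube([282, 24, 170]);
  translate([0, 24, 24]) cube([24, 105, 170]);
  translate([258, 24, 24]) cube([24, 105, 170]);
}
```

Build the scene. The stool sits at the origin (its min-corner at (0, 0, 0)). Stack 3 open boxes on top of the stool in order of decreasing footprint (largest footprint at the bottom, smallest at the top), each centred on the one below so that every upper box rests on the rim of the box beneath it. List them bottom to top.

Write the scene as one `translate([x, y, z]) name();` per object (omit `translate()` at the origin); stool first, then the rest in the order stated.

stool();
translate([14, 57, 406]) open_box();
translate([16, 74, 669]) open_box_2();
translate([19, 82, 898]) open_box_3();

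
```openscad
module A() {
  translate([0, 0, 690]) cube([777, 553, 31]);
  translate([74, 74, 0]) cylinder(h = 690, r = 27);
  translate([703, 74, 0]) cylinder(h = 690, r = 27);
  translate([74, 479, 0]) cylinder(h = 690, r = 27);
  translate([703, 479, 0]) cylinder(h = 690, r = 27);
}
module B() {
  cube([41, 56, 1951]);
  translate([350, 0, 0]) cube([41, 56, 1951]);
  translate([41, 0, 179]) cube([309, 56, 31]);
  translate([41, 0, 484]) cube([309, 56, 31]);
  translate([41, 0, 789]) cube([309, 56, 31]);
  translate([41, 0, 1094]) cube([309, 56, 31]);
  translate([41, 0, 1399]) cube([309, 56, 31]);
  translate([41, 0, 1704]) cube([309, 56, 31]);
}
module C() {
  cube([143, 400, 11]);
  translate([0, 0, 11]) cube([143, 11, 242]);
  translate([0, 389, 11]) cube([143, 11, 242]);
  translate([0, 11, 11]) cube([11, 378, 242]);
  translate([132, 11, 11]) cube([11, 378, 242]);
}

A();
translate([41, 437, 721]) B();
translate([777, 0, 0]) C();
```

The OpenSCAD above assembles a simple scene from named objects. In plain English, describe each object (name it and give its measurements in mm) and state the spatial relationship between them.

A is a table: top 777 mm (x) × 553 mm (y), 31 mm thick, upper face at z = 721 mm, on four round legs of 54 mm diameter, each leg's bounding box inset 47 mm from the nearest pair of top edges, running from z = 0 to the bottom of the top.

B is a wooden ladder with two side rails of 41×56 mm section and 1951 mm height, set 391 mm apart overall. Between them run 6 rectangular rungs (56 mm deep, 31 mm thick), front faces flush with the rails' −y face. The bottom of the first rung is 179 mm above the floor and each subsequent rung is 305 mm higher than the one below.

C is an open-topped rectangular box: outside dimensions 143×400×253 mm, with a uniform wall and base thickness of 11 mm. The base is a full 143×400 slab on the floor; four walls sit on top of the base. The front and back walls (the −y and +y sides) span the full width; the two side walls fit between them.

The ladder is on top of the table. The open box is against the table's +x side, with their −y faces flush.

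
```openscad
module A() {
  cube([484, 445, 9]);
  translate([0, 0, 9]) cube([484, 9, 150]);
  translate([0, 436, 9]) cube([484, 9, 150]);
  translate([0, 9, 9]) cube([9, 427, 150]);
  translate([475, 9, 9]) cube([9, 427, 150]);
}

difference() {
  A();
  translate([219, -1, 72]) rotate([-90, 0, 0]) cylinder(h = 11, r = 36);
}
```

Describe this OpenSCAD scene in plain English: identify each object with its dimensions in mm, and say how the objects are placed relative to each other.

A is an open-topped rectangular box: outside dimensions 484×445×159 mm, with a uniform wall and base thickness of 9 mm. The base is a full 484×445 slab on the floor; four walls sit on top of the base. The front and back walls (the −y and +y sides) span the full width; the two side walls fit between them.

The open box has a circular hole of radius 36 mm through its front wall, centred at (x = 219, z = 72).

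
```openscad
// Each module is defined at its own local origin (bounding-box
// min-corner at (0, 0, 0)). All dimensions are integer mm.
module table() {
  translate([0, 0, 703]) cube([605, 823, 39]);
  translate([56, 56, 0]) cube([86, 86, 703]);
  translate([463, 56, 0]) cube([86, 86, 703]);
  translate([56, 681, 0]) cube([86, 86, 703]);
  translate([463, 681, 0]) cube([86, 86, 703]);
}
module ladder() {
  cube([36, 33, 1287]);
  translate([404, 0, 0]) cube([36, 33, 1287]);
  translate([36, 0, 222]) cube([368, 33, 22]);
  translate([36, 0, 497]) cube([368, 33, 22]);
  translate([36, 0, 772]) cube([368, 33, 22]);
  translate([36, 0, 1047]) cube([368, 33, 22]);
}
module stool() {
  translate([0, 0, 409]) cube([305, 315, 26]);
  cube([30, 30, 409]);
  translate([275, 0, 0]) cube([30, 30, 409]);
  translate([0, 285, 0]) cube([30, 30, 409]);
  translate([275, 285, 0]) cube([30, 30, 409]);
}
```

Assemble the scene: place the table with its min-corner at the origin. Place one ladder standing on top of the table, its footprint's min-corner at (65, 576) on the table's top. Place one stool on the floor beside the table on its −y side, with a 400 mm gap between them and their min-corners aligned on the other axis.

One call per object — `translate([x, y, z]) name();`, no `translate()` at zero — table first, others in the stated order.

table();
translate([65, 576, 742]) ladder();
translate([0, -715, 0]) stool();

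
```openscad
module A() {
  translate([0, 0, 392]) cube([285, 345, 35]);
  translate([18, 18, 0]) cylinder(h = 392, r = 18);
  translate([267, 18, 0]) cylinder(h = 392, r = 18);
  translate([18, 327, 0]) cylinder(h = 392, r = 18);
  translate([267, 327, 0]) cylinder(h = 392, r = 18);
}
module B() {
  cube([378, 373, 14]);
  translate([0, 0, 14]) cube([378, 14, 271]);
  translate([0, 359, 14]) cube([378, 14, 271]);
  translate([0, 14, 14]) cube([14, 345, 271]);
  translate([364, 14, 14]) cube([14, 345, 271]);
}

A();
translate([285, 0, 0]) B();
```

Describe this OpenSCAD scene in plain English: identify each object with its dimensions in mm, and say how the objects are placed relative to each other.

A is a four-legged stool. The seat is 285×345 mm, 35 mm thick, top at z = 427 mm. It stands on four round legs, each 36 mm in diameter, from z = 0 to the seat underside, each leg's axis is inset half a diameter from the nearest pair of seat edges (so the leg's bounding box is flush with the corner).

B is an open storage box with external size 378×373×285 mm and wall thickness 14 mm (the base is also 14 mm thick). The base covers the whole footprint; the four walls stand on the base, with the y-facing walls full-width and the x-facing walls fitting between their inner faces.

The open box is against the stool's +x side, with their −y faces flush.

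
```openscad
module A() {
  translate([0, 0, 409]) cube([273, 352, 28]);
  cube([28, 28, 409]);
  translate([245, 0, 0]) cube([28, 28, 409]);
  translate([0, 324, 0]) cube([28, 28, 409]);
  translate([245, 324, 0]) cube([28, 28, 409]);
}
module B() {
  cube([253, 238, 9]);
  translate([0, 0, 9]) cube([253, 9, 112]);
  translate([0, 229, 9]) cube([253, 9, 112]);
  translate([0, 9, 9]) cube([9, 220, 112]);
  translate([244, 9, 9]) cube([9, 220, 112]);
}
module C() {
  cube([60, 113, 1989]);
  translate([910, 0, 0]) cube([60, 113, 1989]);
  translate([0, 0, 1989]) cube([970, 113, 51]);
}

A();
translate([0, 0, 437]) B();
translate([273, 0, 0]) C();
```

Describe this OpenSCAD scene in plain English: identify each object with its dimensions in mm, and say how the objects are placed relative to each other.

A is a four-legged stool. The seat is 273×352 mm, 28 mm thick, top at z = 437 mm. It stands on four square legs, each 28×28 mm in cross-section, from z = 0 to the seat underside, each flush with a corner of the seat.

B is an open-topped rectangular box: outside dimensions 253×238×121 mm, with a uniform wall and base thickness of 9 mm. The base is a full 253×238 slab on the floor; four walls sit on top of the base. The front and back walls (the −y and +y sides) span the full width; the two side walls fit between them.

C is a rectangular door frame: two vertical jambs of 60×113 mm section, 1989 mm tall, with a clear opening 850 mm wide between their inner faces. A header 51 mm tall and 113 mm deep lies on top of the jambs and spans the full outside width.

The open box is on top of the stool. The door frame is against the stool's +x side, with their −y faces flush.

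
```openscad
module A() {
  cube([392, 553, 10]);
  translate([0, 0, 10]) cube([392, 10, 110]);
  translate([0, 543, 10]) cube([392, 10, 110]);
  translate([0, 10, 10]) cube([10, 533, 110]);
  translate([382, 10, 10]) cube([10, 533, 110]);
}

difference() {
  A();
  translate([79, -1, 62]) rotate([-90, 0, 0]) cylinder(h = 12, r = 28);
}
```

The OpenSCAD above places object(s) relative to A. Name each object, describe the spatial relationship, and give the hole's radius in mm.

The subtracted cylinder has r = 28 mm.

A is an open box. The open box has a circular hole through its front wall. The hole's radius is 28 mm.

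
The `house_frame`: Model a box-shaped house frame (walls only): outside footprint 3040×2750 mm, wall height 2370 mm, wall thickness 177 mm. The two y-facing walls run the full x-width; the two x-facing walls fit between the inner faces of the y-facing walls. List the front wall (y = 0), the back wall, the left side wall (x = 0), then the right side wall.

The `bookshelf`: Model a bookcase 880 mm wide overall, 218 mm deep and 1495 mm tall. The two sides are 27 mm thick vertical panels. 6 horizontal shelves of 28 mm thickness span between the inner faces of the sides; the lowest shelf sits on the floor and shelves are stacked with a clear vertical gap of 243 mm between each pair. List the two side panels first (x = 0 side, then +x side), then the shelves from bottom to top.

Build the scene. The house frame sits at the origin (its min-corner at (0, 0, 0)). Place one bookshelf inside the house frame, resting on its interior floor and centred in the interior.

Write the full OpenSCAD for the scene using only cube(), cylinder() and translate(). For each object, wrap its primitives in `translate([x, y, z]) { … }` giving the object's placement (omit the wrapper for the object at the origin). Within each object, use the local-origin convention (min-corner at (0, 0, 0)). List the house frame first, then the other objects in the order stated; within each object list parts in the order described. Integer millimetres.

cube([3040, 177, 2370]);
translate([0, 2573, 0]) cube([3040, 177, 2370]);
translate([0, 177, 0]) cube([177, 2396, 2370]);
translate([2863, 177, 0]) cube([177, 2396, 2370]);
translate([1080, 1266, 0]) {
  cube([27, 218, 1495]);
  translate([853, 0, 0]) cube([27, 218, 1495]);
  translate([27, 0, 0]) cube([826, 218, 28]);
  translate([27, 0, 271]) cube([826, 218, 28]);
  translate([27, 0, 542]) cube([826, 218, 28]);
  translate([27, 0, 813]) cube([826, 218, 28]);
  translate([27, 0, 1084]) cube([826, 218, 28]);
  translate([27, 0, 1355]) cube([826, 218, 28]);
}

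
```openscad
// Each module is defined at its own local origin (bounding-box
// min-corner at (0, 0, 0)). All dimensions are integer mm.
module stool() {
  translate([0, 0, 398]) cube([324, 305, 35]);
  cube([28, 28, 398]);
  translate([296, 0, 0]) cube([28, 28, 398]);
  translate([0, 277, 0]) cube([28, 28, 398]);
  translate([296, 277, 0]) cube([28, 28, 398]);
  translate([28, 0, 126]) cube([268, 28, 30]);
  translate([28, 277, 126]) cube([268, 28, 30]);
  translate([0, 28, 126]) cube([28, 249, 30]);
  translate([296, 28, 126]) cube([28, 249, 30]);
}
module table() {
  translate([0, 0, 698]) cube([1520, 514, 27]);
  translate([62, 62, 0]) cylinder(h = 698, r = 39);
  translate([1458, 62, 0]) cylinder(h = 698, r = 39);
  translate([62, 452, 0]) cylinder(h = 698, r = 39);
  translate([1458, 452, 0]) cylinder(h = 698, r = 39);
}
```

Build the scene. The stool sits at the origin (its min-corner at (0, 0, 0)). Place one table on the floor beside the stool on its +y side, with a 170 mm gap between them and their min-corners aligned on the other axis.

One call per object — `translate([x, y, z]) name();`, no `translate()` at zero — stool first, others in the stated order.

stool();
translate([0, 475, 0]) table();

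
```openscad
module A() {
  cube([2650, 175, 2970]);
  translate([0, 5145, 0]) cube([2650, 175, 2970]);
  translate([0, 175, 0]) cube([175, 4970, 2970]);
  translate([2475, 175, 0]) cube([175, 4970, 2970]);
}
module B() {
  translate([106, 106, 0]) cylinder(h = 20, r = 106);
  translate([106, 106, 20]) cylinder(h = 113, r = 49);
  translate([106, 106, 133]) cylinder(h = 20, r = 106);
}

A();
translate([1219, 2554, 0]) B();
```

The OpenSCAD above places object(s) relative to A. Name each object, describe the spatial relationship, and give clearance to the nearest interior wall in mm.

A is a house frame. B is a spool. The spool sits inside the house frame, centred. The clearance to the nearest interior wall is 1044 mm.

Clearances: x = 1044, y = 2379; minimum 1044 mm.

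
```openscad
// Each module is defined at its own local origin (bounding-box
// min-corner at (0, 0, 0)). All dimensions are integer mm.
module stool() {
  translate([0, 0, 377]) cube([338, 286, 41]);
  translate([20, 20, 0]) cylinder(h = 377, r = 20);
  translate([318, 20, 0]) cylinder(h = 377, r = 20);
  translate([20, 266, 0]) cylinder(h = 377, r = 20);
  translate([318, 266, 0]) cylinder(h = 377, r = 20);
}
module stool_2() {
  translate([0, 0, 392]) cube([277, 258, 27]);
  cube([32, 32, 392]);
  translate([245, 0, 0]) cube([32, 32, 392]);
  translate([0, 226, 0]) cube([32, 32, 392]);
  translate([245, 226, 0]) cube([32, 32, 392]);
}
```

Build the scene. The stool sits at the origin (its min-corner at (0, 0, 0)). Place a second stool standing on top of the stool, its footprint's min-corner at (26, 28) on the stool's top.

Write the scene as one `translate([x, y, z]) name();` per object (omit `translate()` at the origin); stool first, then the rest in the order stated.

stool();
translate([26, 28, 418]) stool_2();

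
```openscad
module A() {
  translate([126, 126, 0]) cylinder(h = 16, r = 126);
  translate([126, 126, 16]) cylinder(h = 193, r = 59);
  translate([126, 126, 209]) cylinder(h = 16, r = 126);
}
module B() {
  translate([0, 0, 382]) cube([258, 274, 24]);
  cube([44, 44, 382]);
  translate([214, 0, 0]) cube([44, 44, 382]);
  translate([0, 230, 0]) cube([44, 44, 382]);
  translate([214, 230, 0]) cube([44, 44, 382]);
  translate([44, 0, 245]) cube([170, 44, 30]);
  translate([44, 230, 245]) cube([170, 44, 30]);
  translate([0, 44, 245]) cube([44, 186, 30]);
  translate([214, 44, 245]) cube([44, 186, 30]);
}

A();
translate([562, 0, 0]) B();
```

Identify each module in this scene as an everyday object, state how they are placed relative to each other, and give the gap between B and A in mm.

A is a spool. B is a stool. The stool is on the floor beside the spool on its +x side. The gap between the stool and the spool is 310 mm.

The stool's nearest face is 310 mm from the spool's +x face.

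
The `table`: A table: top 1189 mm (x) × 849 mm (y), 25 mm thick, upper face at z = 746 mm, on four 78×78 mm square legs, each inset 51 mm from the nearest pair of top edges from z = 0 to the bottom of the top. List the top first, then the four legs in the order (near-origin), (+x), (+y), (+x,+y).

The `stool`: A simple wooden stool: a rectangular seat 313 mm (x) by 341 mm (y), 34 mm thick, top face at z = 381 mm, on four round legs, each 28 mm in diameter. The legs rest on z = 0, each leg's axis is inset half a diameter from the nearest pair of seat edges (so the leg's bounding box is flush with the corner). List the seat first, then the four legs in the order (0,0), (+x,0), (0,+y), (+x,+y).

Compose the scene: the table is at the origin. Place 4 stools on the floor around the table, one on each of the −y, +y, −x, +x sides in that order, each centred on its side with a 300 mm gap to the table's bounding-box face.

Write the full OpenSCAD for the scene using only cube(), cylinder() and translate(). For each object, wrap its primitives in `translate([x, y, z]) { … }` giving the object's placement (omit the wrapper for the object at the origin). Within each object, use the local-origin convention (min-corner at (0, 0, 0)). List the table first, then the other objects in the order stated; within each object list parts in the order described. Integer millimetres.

translate([0, 0, 721]) cube([1189, 849, 25]);
translate([51, 51, 0]) cube([78, 78, 721]);
translate([1060, 51, 0]) cube([78, 78, 721]);
translate([51, 720, 0]) cube([78, 78, 721]);
translate([1060, 720, 0]) cube([78, 78, 721]);
translate([438, -641, 0]) {
  translate([0, 0, 347]) cube([313, 341, 34]);
  translate([14, 14, 0]) cylinder(h = 347, r = 14);
  translate([299, 14, 0]) cylinder(h = 347, r = 14);
  translate([14, 327, 0]) cylinder(h = 347, r = 14);
  translate([299, 327, 0]) cylinder(h = 347, r = 14);
}
translate([438, 1149, 0]) {
  translate([0, 0, 347]) cube([313, 341, 34]);
  translate([14, 14, 0]) cylinder(h = 347, r = 14);
  translate([299, 14, 0]) cylinder(h = 347, r = 14);
  translate([14, 327, 0]) cylinder(h = 347, r = 14);
  translate([299, 327, 0]) cylinder(h = 347, r = 14);
}
translate([-613, 254, 0]) {
  translate([0, 0, 347]) cube([313, 341, 34]);
  translate([14, 14, 0]) cylinder(h = 347, r = 14);
  translate([299, 14, 0]) cylinder(h = 347, r = 14);
  translate([14, 327, 0]) cylinder(h = 347, r = 14);
  translate([299, 327, 0]) cylinder(h = 347, r = 14);
}
translate([1489, 254, 0]) {
  translate([0, 0, 347]) cube([313, 341, 34]);
  translate([14, 14, 0]) cylinder(h = 347, r = 14);
  translate([299, 14, 0]) cylinder(h = 347, r = 14);
  translate([14, 327, 0]) cylinder(h = 347, r = 14);
  translate([299, 327, 0]) cylinder(h = 347, r = 14);
}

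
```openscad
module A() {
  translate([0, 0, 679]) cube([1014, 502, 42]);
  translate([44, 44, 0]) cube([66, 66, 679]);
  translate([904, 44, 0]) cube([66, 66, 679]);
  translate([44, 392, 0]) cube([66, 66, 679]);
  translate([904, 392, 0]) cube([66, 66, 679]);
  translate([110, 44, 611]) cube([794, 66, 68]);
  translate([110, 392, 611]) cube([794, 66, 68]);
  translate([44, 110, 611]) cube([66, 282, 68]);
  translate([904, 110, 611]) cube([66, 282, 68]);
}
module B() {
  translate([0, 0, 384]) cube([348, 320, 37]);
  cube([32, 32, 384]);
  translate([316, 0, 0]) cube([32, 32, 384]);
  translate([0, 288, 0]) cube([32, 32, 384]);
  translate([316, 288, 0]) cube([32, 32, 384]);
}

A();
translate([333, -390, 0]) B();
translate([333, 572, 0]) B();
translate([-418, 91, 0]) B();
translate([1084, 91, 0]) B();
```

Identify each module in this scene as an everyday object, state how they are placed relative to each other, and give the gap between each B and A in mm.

A is a table. B is a stool. Four stools sit around the table at the −y, +y, −x, +x sides. The gap between each stool and the table is 70 mm.

Each stool's nearest face is 70 mm from the table's bounding box.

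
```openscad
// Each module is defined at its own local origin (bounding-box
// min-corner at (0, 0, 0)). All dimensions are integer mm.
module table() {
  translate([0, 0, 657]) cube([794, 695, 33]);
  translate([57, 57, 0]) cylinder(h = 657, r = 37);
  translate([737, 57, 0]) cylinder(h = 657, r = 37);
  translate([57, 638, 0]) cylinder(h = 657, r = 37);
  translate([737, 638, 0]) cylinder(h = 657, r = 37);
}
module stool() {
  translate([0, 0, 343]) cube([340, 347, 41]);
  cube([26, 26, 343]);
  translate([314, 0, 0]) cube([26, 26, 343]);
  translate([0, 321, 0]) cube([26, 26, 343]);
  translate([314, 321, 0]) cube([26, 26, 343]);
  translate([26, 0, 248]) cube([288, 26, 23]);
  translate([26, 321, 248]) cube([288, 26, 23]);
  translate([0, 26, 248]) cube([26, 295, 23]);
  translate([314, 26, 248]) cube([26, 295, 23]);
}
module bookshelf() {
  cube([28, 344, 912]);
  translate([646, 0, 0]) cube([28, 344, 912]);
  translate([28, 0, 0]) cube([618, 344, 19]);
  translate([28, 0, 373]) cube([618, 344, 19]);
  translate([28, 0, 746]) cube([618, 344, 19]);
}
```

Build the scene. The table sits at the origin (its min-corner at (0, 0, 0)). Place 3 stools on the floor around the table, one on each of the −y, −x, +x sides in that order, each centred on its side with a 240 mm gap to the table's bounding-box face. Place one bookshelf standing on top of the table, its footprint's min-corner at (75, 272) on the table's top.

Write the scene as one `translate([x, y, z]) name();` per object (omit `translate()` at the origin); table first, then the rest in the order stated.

table();
translate([227, -587, 0]) stool();
translate([-580, 174, 0]) stool();
translate([1034, 174, 0]) stool();
translate([75, 272, 690]) bookshelf();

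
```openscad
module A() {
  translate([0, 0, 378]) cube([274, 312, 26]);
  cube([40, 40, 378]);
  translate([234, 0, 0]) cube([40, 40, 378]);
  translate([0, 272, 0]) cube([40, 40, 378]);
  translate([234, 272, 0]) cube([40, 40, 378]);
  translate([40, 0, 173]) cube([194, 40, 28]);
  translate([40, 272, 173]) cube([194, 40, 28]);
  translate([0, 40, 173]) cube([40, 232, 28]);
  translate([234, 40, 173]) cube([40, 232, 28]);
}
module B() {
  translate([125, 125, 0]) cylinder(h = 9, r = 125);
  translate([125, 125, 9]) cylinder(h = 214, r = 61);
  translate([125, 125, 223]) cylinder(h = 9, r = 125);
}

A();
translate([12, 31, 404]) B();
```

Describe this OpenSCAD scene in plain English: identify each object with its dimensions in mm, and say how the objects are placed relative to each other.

A is a four-legged stool. The seat is a 274×312×26 mm slab whose top surface is at z = 404 mm; four square legs, each 40×40 mm in cross-section, run from the floor (z = 0) to the underside of the seat, each flush with a corner of the seat. Four stretchers, 40 mm wide and 28 mm tall, connect adjacent legs with their undersides at z = 173 mm, each running between the inner faces of the legs it joins and aligned with the legs' outer faces on the other axis.

B is a spool: two coaxial disc flanges of radius 125 mm and thickness 9 mm, joined by a core cylinder of radius 61 mm and height 214 mm. The lower flange rests on z = 0 and the three cylinders share a vertical axis.

The spool is on top of the stool, centred.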